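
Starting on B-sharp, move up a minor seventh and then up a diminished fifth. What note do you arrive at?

E

A minor seventh up from B# is A# (letter A, 10 semitones up).
A diminished fifth up from A# is E (letter E, 6 semitones up).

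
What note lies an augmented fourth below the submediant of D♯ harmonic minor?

The submediant of D# harmonic minor is B.
An augmented fourth (6 semitones) below B lands on the letter F, giving F.

F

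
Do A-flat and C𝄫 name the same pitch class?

No

Two spellings are enharmonically equivalent only if they share a pitch class.
Here Ab → 8, Cbb → 10; 8 ≠ 10, so they are not.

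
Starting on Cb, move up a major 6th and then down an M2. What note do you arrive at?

Gb

A major sixth up from Cb is Ab (letter A, 9 semitones up).
A major second down from Ab is Gb (letter G, 2 semitones down).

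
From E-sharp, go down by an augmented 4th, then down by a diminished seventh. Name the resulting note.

C##

An augmented fourth down from E# is B (letter B, 6 semitones down).
A diminished seventh down from B is C## (letter C, 9 semitones down).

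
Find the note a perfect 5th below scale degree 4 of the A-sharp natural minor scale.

Scale degree 4 of A# natural minor is D#.
A perfect fifth (7 semitones) below D# lands on the letter G, giving G#.

G#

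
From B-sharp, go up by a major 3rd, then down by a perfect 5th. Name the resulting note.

A major third up from B# is D## (letter D, 4 semitones up).
A perfect fifth down from D## is G## (letter G, 7 semitones down).

G##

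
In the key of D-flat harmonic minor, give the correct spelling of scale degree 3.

The Db harmonic minor scale runs Db Eb Fb Gb Ab Bbb C.
Degree 3 is Fb.

Fb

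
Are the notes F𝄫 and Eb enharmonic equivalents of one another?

Fbb is pitch class 3; Eb is pitch class 3.
All spellings map to pitch class 3, so they are enharmonically equivalent.

Yes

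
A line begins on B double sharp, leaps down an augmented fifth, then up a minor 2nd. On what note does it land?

An augmented fifth down from B## is E# (letter E, 8 semitones down).
A minor second up from E# is F# (letter F, 1 semitone up).

F#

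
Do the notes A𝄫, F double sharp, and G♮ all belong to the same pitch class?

Abb = pitch class 7 and F## = pitch class 7 and G = pitch class 7 — the same pitch class, so they are enharmonic equivalents.

Yes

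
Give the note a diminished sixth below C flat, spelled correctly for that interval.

E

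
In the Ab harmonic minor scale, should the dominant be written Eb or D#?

Eb

Each scale degree takes a distinct letter name. Degree 5 of a scale on A must use the letter E.
Eb and D# are enharmonically the same pitch, but only Eb uses the letter E, so it is the correct spelling here.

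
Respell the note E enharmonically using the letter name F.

Fb

E is pitch class 4. The letter F alone is pitch class 5.
To reach pitch class 4 from F requires an offset of -1 semitone, i.e. flat: Fb.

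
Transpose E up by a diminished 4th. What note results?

A fourth above E lands on the letter A.
A diminished fourth spans 4 semitones, so E moves to pitch class 8. On the letter A that is Ab.

Ab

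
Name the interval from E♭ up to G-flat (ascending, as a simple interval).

minor third

Counting letters E–F–G gives a third.
Eb→Gb = 3 semitones, 1 narrower than the major third (4), so minor.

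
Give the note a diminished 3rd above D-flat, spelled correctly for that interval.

D up a major third is F#, so the target letter is F.
From Db, a diminished third is 2 semitones up: Fbb.

Fbb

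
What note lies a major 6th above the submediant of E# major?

A##

The submediant of E# major is C##.
A major sixth (9 semitones) above C## lands on the letter A, giving A##.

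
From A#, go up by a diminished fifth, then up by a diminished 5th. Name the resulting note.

Bb

A diminished fifth up from A# is E (letter E, 6 semitones up).
A diminished fifth up from E is Bb (letter B, 6 semitones up).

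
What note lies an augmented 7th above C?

B#

A seventh above C lands on the letter B.
An augmented seventh spans 12 semitones, so C moves to pitch class 0. On the letter B that is B#.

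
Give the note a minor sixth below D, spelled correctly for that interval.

A sixth below D lands on the letter F.
A minor sixth spans 8 semitones, so D moves to pitch class 6. On the letter F that is F#.

F#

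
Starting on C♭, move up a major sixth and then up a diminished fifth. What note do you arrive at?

A major sixth up from Cb is Ab (letter A, 9 semitones up).
A diminished fifth up from Ab is Ebb (letter E, 6 semitones up).

Ebb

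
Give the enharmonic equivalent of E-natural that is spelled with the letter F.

E is pitch class 4. The letter F alone is pitch class 5.
To reach pitch class 4 from F requires an offset of -1 semitone, i.e. flat: Fb.

Fb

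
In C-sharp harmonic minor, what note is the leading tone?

Degree 7 takes the letter 6 steps above C, which is B.
In harmonic minor, degree 7 sits 11 semitones above the tonic. C# + 11 semitones is pitch class 0, spelled on B as B#.

B#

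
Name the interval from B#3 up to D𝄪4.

major third

The letter names run B→D, a span of 2 letter steps, so the interval is some kind of third.
B# to D## is 4 semitones. A major third is 4, so 4 makes it major.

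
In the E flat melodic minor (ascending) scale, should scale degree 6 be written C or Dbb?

C

Each scale degree takes a distinct letter name. Degree 6 of a scale on E must use the letter C.
C and Dbb are enharmonically the same pitch, but only C uses the letter C, so it is the correct spelling here.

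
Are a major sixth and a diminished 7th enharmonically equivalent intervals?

Yes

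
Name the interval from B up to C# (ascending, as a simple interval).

major second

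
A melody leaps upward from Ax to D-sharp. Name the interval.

diminished fourth

Counting letters A–B–C–D gives a fourth.
A##→D# = 4 semitones, 1 narrower than the perfect fourth (5), so diminished.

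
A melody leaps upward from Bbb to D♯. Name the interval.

Counting letters B–C–D gives a third.
Bbb→D# = 6 semitones, 2 wider than the major third (4), so doubly augmented.

doubly augmented third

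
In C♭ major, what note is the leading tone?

Degree 7 takes the letter 6 steps above C, which is B.
In major, degree 7 sits 11 semitones above the tonic. Cb + 11 semitones is pitch class 10, spelled on B as Bb.

Bb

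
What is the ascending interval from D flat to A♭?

perfect fifth

The letter names run D→A, a span of 4 letter steps, so the interval is some kind of fifth.
Db to Ab is 7 semitones. A perfect fifth is 7, so 7 makes it perfect.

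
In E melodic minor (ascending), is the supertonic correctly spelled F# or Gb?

F#

Each scale degree takes a distinct letter name. Degree 2 of a scale on E must use the letter F.
F# and Gb are enharmonically the same pitch, but only F# uses the letter F, so it is the correct spelling here.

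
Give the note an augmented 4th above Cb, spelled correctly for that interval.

F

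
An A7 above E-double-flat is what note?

D

A seventh above E lands on the letter D.
An augmented seventh spans 12 semitones, so Ebb moves to pitch class 2. On the letter D that is D.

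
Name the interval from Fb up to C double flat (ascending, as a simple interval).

diminished fifth

The letter names run F→C, a span of 4 letter steps, so the interval is some kind of fifth.
Fb to Cbb is 6 semitones. A perfect fifth is 7, so 6 makes it diminished.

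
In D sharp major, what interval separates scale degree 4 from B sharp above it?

major third

Scale degree 4 of D# major is G#.
G# up to B#: letters G→B make it a third; 4 semitones makes it major.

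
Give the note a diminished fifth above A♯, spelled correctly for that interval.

A up a perfect fifth is E, so the target letter is E.
From A#, a diminished fifth is 6 semitones up: E.

E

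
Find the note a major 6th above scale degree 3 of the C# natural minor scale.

C#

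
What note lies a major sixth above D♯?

A sixth above D lands on the letter B.
A major sixth spans 9 semitones, so D# moves to pitch class 0. On the letter B that is B#.

B#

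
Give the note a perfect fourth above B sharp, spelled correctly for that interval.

A fourth above B lands on the letter E.
A perfect fourth spans 5 semitones, so B# moves to pitch class 5. On the letter E that is E#.

E#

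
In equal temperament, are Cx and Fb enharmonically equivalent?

Two spellings are enharmonically equivalent only if they share a pitch class.
Here C## → 2, Fb → 4; 2 ≠ 4, so they are not.

No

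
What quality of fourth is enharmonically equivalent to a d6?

A diminished sixth spans 7 semitones.
A fourth spanning 7 semitones is doubly augmented (the perfect fourth is 5).

doubly augmented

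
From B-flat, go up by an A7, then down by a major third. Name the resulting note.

An augmented seventh up from Bb is A# (letter A, 12 semitones up).
A major third down from A# is F# (letter F, 4 semitones down).

F#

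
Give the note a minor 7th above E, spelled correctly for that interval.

A seventh above E lands on the letter D.
A minor seventh spans 10 semitones, so E moves to pitch class 2. On the letter D that is D.

D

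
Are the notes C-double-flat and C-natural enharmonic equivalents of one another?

No

Two spellings are enharmonically equivalent only if they share a pitch class.
Here Cbb → 10, C → 0; 0 ≠ 10, so they are not.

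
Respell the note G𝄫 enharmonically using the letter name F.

F

Plain F sits at the same pitch as Gbb, so on the letter F the same pitch needs a natural: F.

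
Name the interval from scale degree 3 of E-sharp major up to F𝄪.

Scale degree 3 of E# major is G##.
G## up to F##: letters G→F make it a seventh; 10 semitones makes it minor.

minor seventh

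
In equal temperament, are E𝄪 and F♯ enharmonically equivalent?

E## is pitch class 6; F# is pitch class 6.
All spellings map to pitch class 6, so they are enharmonically equivalent.

Yes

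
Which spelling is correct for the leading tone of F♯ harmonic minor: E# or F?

E#

Each scale degree takes a distinct letter name. Degree 7 of a scale on F must use the letter E.
E# and F are enharmonically the same pitch, but only E# uses the letter E, so it is the correct spelling here.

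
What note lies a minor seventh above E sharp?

D#

E up a major seventh is D#, so the target letter is D.
From E#, a minor seventh is 10 semitones up: D#.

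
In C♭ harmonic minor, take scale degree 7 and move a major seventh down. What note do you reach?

Scale degree 7 of Cb harmonic minor is Bb.
A major seventh (11 semitones) below Bb lands on the letter C, giving Cb.

Cb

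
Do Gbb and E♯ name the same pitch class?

Yes

Gbb is pitch class 5; E# is pitch class 5.
All spellings map to pitch class 5, so they are enharmonically equivalent.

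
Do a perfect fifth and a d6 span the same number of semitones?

Yes

A perfect fifth spans 7 semitones; a diminished sixth spans 7.
They are enharmonically equivalent.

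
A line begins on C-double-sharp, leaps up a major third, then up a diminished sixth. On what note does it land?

C#

A major third up from C## is E## (letter E, 4 semitones up).
A diminished sixth up from E## is C# (letter C, 7 semitones up).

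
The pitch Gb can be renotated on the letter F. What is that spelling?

Gb is pitch class 6. The letter F alone is pitch class 5.
To reach pitch class 6 from F requires an offset of +1 semitone, i.e. sharp: F#.

F#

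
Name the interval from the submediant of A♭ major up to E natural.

major seventh

The submediant of Ab major is F.
F up to E: letters F→E make it a seventh; 11 semitones makes it major.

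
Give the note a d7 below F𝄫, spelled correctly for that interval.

Gb

F down a major seventh is Gb, so the target letter is G.
From Fbb, a diminished seventh is 9 semitones down: Gb.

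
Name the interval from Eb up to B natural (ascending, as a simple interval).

Counting letters E–F–G–A–B gives a fifth.
Eb→B = 8 semitones, 1 wider than the perfect fifth (7), so augmented.

augmented fifth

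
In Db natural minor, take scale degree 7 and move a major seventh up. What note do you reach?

Scale degree 7 of Db natural minor is Cb.
A major seventh (11 semitones) above Cb lands on the letter B, giving Bb.

Bb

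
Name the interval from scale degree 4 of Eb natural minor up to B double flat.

minor second

Scale degree 4 of Eb natural minor is Ab.
Ab up to Bbb: letters A→B make it a second; 1 semitone makes it minor.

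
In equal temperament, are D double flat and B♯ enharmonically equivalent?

Yes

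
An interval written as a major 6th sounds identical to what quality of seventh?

diminished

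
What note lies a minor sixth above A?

A up a major sixth is F#, so the target letter is F.
From A, a minor sixth is 8 semitones up: F.

F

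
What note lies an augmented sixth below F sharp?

Ab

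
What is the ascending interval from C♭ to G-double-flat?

diminished fifth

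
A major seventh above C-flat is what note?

C up a major seventh is B, so the target letter is B.
From Cb, a major seventh is 11 semitones up: Bb.

Bb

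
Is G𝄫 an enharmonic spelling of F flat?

No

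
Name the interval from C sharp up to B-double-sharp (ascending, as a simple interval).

Counting letters C–D–E–F–G–A–B gives a seventh.
C#→B## = 12 semitones, 1 wider than the major seventh (11), so augmented.

augmented seventh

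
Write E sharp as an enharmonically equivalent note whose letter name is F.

Plain F sits at the same pitch as E#, so on the letter F the same pitch needs a natural: F.

F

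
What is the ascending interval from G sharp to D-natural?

diminished fifth

The letter names run G→D, a span of 4 letter steps, so the interval is some kind of fifth.
G# to D is 6 semitones. A perfect fifth is 7, so 6 makes it diminished.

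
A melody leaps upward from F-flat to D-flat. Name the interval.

major sixth

Counting letters F–G–A–B–C–D gives a sixth.
Fb→Db = 9 semitones, exactly the major sixth.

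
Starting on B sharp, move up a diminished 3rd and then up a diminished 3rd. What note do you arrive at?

Fb

A diminished third up from B# is D (letter D, 2 semitones up).
A diminished third up from D is Fb (letter F, 2 semitones up).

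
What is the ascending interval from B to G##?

The letter names run B→G, a span of 5 letter steps, so the interval is some kind of sixth.
B to G## is 10 semitones. A major sixth is 9, so 10 makes it augmented.

augmented sixth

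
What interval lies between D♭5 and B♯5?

Counting letters D–E–F–G–A–B gives a sixth.
Db→B# = 11 semitones, 2 wider than the major sixth (9), so doubly augmented.

doubly augmented sixth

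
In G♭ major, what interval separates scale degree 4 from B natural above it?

augmented seventh

Scale degree 4 of Gb major is Cb.
Cb up to B: letters C→B make it a seventh; 12 semitones makes it augmented.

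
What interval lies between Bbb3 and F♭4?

Counting letters B–C–D–E–F gives a fifth.
Bbb→Fb = 7 semitones, exactly the perfect fifth.

perfect fifth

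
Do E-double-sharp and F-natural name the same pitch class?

Two spellings are enharmonically equivalent only if they share a pitch class.
Here E## → 6, F → 5; 5 ≠ 6, so they are not.

No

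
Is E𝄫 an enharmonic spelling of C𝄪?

Ebb is pitch class 2; C## is pitch class 2.
All spellings map to pitch class 2, so they are enharmonically equivalent.

Yes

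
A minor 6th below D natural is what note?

F#

D down a major sixth is F, so the target letter is F.
From D, a minor sixth is 8 semitones down: F#.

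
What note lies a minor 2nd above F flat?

Gbb

A second above F lands on the letter G.
A minor second spans 1 semitone, so Fb moves to pitch class 5. On the letter G that is Gbb.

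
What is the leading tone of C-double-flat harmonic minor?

Bbb

Degree 7 takes the letter 6 steps above C, which is B.
In harmonic minor, degree 7 sits 11 semitones above the tonic. Cbb + 11 semitones is pitch class 9, spelled on B as Bbb.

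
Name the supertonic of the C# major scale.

D#

Degree 2 takes the letter 1 step above C, which is D.
In major, degree 2 sits 2 semitones above the tonic. C# + 2 semitones is pitch class 3, spelled on D as D#.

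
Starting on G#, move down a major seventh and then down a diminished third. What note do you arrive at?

A major seventh down from G# is A (letter A, 11 semitones down).
A diminished third down from A is F## (letter F, 2 semitones down).

F##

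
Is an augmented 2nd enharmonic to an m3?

Yes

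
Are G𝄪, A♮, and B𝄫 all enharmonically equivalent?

Yes

G## is pitch class 9; A is pitch class 9; Bbb is pitch class 9.
All spellings map to pitch class 9, so they are enharmonically equivalent.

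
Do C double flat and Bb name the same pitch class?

Yes

Cbb is pitch class 10; Bb is pitch class 10.
All spellings map to pitch class 10, so they are enharmonically equivalent.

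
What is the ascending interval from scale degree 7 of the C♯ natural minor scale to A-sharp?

Scale degree 7 of C# natural minor is B.
B up to A#: letters B→A make it a seventh; 11 semitones makes it major.

major seventh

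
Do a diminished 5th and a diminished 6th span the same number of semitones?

No

A diminished fifth spans 6 semitones; a diminished sixth spans 7.
The spans differ, so they are not enharmonic equivalents.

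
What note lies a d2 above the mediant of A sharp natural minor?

The mediant of A# natural minor is C#.
A diminished second (0 semitones) above C# lands on the letter D, giving Db.

Db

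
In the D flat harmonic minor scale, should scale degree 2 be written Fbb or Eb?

Each scale degree takes a distinct letter name. Degree 2 of a scale on D must use the letter E.
Eb and Fbb are enharmonically the same pitch, but only Eb uses the letter E, so it is the correct spelling here.

Eb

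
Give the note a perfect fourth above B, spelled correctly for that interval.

E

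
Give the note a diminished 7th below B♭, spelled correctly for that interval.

B down a major seventh is C, so the target letter is C.
From Bb, a diminished seventh is 9 semitones down: C#.

C#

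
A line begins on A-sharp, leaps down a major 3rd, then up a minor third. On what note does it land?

A major third down from A# is F# (letter F, 4 semitones down).
A minor third up from F# is A (letter A, 3 semitones up).

A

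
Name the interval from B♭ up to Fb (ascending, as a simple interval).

diminished fifth

Counting letters B–C–D–E–F gives a fifth.
Bb→Fb = 6 semitones, 1 narrower than the perfect fifth (7), so diminished.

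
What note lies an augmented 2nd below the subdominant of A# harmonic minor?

The subdominant of A# harmonic minor is D#.
An augmented second (3 semitones) below D# lands on the letter C, giving C.

C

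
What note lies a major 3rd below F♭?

A third below F lands on the letter D.
A major third spans 4 semitones, so Fb moves to pitch class 0. On the letter D that is Dbb.

Dbb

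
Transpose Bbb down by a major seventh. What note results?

B down a major seventh is C, so the target letter is C.
From Bbb, a major seventh is 11 semitones down: Cbb.

Cbb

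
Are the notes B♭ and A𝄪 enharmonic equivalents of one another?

Bb is pitch class 10; A## is pitch class 11.
The pitch classes differ (10 vs. 11), so they are not enharmonic equivalents.

No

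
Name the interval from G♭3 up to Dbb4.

diminished fifth

The letter names run G→D, a span of 4 letter steps, so the interval is some kind of fifth.
Gb to Dbb is 6 semitones. A perfect fifth is 7, so 6 makes it diminished.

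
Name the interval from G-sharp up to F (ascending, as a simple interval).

diminished seventh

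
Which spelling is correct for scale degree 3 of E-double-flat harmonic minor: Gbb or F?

Gbb

Each scale degree takes a distinct letter name. Degree 3 of a scale on E must use the letter G.
Gbb and F are enharmonically the same pitch, but only Gbb uses the letter G, so it is the correct spelling here.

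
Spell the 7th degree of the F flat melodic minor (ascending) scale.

Eb

The Fb melodic minor (ascending) scale runs Fb Gb Abb Bbb Cb Db Eb.
Degree 7 is Eb.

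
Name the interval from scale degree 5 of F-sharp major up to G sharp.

Scale degree 5 of F# major is C#.
C# up to G#: letters C→G make it a fifth; 7 semitones makes it perfect.

perfect fifth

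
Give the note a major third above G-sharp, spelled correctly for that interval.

B#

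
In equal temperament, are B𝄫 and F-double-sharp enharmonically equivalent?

No

Bbb is pitch class 9; F## is pitch class 7.
The pitch classes differ (9 vs. 7), so they are not enharmonic equivalents.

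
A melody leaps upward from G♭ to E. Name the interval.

augmented sixth

Counting letters G–A–B–C–D–E gives a sixth.
Gb→E = 10 semitones, 1 wider than the major sixth (9), so augmented.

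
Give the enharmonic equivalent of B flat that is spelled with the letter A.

Plain A sits 1 semitone below Bb, so on the letter A the same pitch needs a sharp: A#.

A#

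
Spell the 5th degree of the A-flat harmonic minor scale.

Eb

The Ab harmonic minor scale runs Ab Bb Cb Db Eb Fb G.
Degree 5 is Eb.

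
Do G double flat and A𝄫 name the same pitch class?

No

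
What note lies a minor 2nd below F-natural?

E

F down a major second is Eb, so the target letter is E.
From F, a minor second is 1 semitone down: E.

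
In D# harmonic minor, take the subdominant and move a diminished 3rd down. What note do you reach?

E##

The subdominant of D# harmonic minor is G#.
A diminished third (2 semitones) below G# lands on the letter E, giving E##.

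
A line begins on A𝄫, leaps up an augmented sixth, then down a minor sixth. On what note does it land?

A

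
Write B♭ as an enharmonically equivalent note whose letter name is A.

Plain A sits 1 semitone below Bb, so on the letter A the same pitch needs a sharp: A#.

A#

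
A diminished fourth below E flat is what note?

B

A fourth below E lands on the letter B.
A diminished fourth spans 4 semitones, so Eb moves to pitch class 11. On the letter B that is B.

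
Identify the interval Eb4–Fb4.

minor second

The letter names run E→F, a span of 1 letter step, so the interval is some kind of second.
Eb to Fb is 1 semitone. A major second is 2, so 1 makes it minor.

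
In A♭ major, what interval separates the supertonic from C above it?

The supertonic of Ab major is Bb.
Bb up to C: letters B→C make it a second; 2 semitones makes it major.

major second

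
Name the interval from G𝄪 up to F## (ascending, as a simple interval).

minor seventh

The letter names run G→F, a span of 6 letter steps, so the interval is some kind of seventh.
G## to F## is 10 semitones. A major seventh is 11, so 10 makes it minor.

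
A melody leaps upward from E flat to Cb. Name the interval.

minor sixth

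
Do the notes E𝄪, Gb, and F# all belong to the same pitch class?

Yes

E## is pitch class 6; Gb is pitch class 6; F# is pitch class 6.
All spellings map to pitch class 6, so they are enharmonically equivalent.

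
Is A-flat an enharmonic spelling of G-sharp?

Ab = pitch class 8 and G# = pitch class 8 — the same pitch class, so they are enharmonic equivalents.

Yes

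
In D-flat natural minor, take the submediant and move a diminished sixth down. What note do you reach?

D

The submediant of Db natural minor is Bbb.
A diminished sixth (7 semitones) below Bbb lands on the letter D, giving D.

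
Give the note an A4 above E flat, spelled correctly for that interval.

A fourth above E lands on the letter A.
An augmented fourth spans 6 semitones, so Eb moves to pitch class 9. On the letter A that is A.

A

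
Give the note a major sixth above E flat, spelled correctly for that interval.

C

E up a major sixth is C#, so the target letter is C.
From Eb, a major sixth is 9 semitones up: C.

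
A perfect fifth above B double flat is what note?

Fb

A fifth above B lands on the letter F.
A perfect fifth spans 7 semitones, so Bbb moves to pitch class 4. On the letter F that is Fb.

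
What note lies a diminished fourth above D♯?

G

A fourth above D lands on the letter G.
A diminished fourth spans 4 semitones, so D# moves to pitch class 7. On the letter G that is G.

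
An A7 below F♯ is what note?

A seventh below F lands on the letter G.
An augmented seventh spans 12 semitones, so F# moves to pitch class 6. On the letter G that is Gb.

Gb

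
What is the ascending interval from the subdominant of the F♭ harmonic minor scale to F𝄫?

The subdominant of Fb harmonic minor is Bbb.
Bbb up to Fbb: letters B→F make it a fifth; 6 semitones makes it diminished.

diminished fifth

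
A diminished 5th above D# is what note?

A

D up a perfect fifth is A, so the target letter is A.
From D#, a diminished fifth is 6 semitones up: A.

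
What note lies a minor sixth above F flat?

Dbb

A sixth above F lands on the letter D.
A minor sixth spans 8 semitones, so Fb moves to pitch class 0. On the letter D that is Dbb.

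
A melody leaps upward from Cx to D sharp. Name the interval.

minor second

The letter names run C→D, a span of 1 letter step, so the interval is some kind of second.
C## to D# is 1 semitone. A major second is 2, so 1 makes it minor.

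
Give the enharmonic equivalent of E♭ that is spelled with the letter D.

D#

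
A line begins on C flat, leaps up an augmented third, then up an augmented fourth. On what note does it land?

An augmented third up from Cb is E (letter E, 5 semitones up).
An augmented fourth up from E is A# (letter A, 6 semitones up).

A#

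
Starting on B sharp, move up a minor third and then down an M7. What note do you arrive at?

A minor third up from B# is D# (letter D, 3 semitones up).
A major seventh down from D# is E (letter E, 11 semitones down).

E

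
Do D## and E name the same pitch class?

Yes

D## = pitch class 4 and E = pitch class 4 — the same pitch class, so they are enharmonic equivalents.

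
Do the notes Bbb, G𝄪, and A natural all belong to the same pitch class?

Yes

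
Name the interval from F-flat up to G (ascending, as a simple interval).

augmented second

Counting letters F–G gives a second.
Fb→G = 3 semitones, 1 wider than the major second (2), so augmented.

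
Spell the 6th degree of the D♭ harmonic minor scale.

Bbb

The Db harmonic minor scale runs Db Eb Fb Gb Ab Bbb C.
Degree 6 is Bbb.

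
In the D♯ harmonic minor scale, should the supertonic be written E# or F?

E#

Each scale degree takes a distinct letter name. Degree 2 of a scale on D must use the letter E.
E# and F are enharmonically the same pitch, but only E# uses the letter E, so it is the correct spelling here.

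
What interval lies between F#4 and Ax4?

The letter names run F→A, a span of 2 letter steps, so the interval is some kind of third.
F# to A## is 5 semitones. A major third is 4, so 5 makes it augmented.

augmented third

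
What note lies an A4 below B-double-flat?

Fbb

B down a perfect fourth is F#, so the target letter is F.
From Bbb, an augmented fourth is 6 semitones down: Fbb.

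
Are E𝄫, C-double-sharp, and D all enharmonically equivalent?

Yes

Ebb is pitch class 2; C## is pitch class 2; D is pitch class 2.
All spellings map to pitch class 2, so they are enharmonically equivalent.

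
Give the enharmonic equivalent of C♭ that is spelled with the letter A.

A##

Plain A sits 2 semitones below Cb, so on the letter A the same pitch needs a double sharp: A##.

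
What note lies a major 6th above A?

F#

A up a major sixth is F#, so the target letter is F.
From A, a major sixth is 9 semitones up: F#.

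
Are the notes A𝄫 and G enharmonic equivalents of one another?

Abb is pitch class 7; G is pitch class 7.
All spellings map to pitch class 7, so they are enharmonically equivalent.

Yes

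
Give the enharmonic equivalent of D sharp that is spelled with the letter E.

Plain E sits 1 semitone above D#, so on the letter E the same pitch needs a flat: Eb.

Eb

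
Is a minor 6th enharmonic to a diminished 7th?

A minor sixth spans 8 semitones; a diminished seventh spans 9.
The spans differ, so they are not enharmonic equivalents.

No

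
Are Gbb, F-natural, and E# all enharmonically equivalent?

Gbb = pitch class 5 and F = pitch class 5 and E# = pitch class 5 — the same pitch class, so they are enharmonic equivalents.

Yes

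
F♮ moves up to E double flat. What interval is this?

diminished seventh

The letter names run F→E, a span of 6 letter steps, so the interval is some kind of seventh.
F to Ebb is 9 semitones. A major seventh is 11, so 9 makes it diminished.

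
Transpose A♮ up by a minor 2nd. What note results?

Bb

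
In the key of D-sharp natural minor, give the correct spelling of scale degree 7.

The D# natural minor scale runs D# E# F# G# A# B C#.
Degree 7 is C#.

C#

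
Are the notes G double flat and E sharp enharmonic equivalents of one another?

Gbb = pitch class 5 and E# = pitch class 5 — the same pitch class, so they are enharmonic equivalents.

Yes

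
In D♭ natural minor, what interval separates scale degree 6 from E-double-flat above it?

perfect fourth

Scale degree 6 of Db natural minor is Bbb.
Bbb up to Ebb: letters B→E make it a fourth; 5 semitones makes it perfect.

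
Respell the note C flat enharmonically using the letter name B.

Plain B sits at the same pitch as Cb, so on the letter B the same pitch needs a natural: B.

B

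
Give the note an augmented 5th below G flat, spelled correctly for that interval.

A fifth below G lands on the letter C.
An augmented fifth spans 8 semitones, so Gb moves to pitch class 10. On the letter C that is Cbb.

Cbb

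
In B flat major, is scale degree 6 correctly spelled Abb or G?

Each scale degree takes a distinct letter name. Degree 6 of a scale on B must use the letter G.
G and Abb are enharmonically the same pitch, but only G uses the letter G, so it is the correct spelling here.

G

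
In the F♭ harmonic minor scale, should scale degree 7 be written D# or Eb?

Eb

Each scale degree takes a distinct letter name. Degree 7 of a scale on F must use the letter E.
Eb and D# are enharmonically the same pitch, but only Eb uses the letter E, so it is the correct spelling here.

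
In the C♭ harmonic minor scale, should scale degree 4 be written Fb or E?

Each scale degree takes a distinct letter name. Degree 4 of a scale on C must use the letter F.
Fb and E are enharmonically the same pitch, but only Fb uses the letter F, so it is the correct spelling here.

Fb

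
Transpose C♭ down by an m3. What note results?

Ab

C down a major third is Ab, so the target letter is A.
From Cb, a minor third is 3 semitones down: Ab.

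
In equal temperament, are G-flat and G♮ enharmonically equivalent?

Two spellings are enharmonically equivalent only if they share a pitch class.
Here Gb → 6, G → 7; 6 ≠ 7, so they are not.

No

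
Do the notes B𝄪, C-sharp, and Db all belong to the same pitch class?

Yes

B## = pitch class 1 and C# = pitch class 1 and Db = pitch class 1 — the same pitch class, so they are enharmonic equivalents.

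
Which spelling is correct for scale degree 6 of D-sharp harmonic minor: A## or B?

Each scale degree takes a distinct letter name. Degree 6 of a scale on D must use the letter B.
B and A## are enharmonically the same pitch, but only B uses the letter B, so it is the correct spelling here.

B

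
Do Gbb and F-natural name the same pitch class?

Yes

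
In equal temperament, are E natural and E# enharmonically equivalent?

Two spellings are enharmonically equivalent only if they share a pitch class.
Here E → 4, E# → 5; 4 ≠ 5, so they are not.

No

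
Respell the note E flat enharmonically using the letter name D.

Eb is pitch class 3. The letter D alone is pitch class 2.
To reach pitch class 3 from D requires an offset of +1 semitone, i.e. sharp: D#.

D#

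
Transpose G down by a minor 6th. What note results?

G down a major sixth is Bb, so the target letter is B.
From G, a minor sixth is 8 semitones down: B.

B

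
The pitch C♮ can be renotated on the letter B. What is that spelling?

B#

C is pitch class 0. The letter B alone is pitch class 11.
To reach pitch class 0 from B requires an offset of +1 semitone, i.e. sharp: B#.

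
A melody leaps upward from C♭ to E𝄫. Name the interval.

minor third

The letter names run C→E, a span of 2 letter steps, so the interval is some kind of third.
Cb to Ebb is 3 semitones. A major third is 4, so 3 makes it minor.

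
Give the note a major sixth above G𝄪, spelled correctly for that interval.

A sixth above G lands on the letter E.
A major sixth spans 9 semitones, so G## moves to pitch class 6. On the letter E that is E##.

E##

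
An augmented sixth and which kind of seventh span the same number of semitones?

minor

An augmented sixth spans 10 semitones.
A seventh spanning 10 semitones is minor (the major seventh is 11).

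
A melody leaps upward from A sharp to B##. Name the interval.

augmented second

Counting letters A–B gives a second.
A#→B## = 3 semitones, 1 wider than the major second (2), so augmented.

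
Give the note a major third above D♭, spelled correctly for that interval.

F

A third above D lands on the letter F.
A major third spans 4 semitones, so Db moves to pitch class 5. On the letter F that is F.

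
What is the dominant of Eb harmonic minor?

The Eb harmonic minor scale runs Eb F Gb Ab Bb Cb D.
Degree 5 is Bb.

Bb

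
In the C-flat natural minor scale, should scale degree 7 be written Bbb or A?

Bbb

Each scale degree takes a distinct letter name. Degree 7 of a scale on C must use the letter B.
Bbb and A are enharmonically the same pitch, but only Bbb uses the letter B, so it is the correct spelling here.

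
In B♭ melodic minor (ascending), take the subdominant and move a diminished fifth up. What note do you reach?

The subdominant of Bb melodic minor (ascending) is Eb.
A diminished fifth (6 semitones) above Eb lands on the letter B, giving Bbb.

Bbb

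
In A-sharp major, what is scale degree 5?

E#

The A# major scale runs A# B# C## D# E# F## G##.
Degree 5 is E#.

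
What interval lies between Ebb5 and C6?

augmented sixth

The letter names run E→C, a span of 5 letter steps, so the interval is some kind of sixth.
Ebb to C is 10 semitones. A major sixth is 9, so 10 makes it augmented.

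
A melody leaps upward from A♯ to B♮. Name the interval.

minor second

The letter names run A→B, a span of 1 letter step, so the interval is some kind of second.
A# to B is 1 semitone. A major second is 2, so 1 makes it minor.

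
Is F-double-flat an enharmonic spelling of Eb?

Yes

Fbb = pitch class 3 and Eb = pitch class 3 — the same pitch class, so they are enharmonic equivalents.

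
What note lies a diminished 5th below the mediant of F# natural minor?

D#

The mediant of F# natural minor is A.
A diminished fifth (6 semitones) below A lands on the letter D, giving D#.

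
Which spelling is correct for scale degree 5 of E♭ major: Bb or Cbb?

Each scale degree takes a distinct letter name. Degree 5 of a scale on E must use the letter B.
Bb and Cbb are enharmonically the same pitch, but only Bb uses the letter B, so it is the correct spelling here.

Bb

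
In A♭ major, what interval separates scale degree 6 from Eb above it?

Scale degree 6 of Ab major is F.
F up to Eb: letters F→E make it a seventh; 10 semitones makes it minor.

minor seventh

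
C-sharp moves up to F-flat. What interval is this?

doubly diminished fourth

Counting letters C–D–E–F gives a fourth.
C#→Fb = 3 semitones, 2 narrower than the perfect fourth (5), so doubly diminished.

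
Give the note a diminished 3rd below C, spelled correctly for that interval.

C down a major third is Ab, so the target letter is A.
From C, a diminished third is 2 semitones down: A#.

A#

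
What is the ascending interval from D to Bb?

minor sixth

The letter names run D→B, a span of 5 letter steps, so the interval is some kind of sixth.
D to Bb is 8 semitones. A major sixth is 9, so 8 makes it minor.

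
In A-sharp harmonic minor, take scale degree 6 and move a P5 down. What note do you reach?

Scale degree 6 of A# harmonic minor is F#.
A perfect fifth (7 semitones) below F# lands on the letter B, giving B.

B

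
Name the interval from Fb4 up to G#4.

The letter names run F→G, a span of 1 letter step, so the interval is some kind of second.
Fb to G# is 4 semitones. A major second is 2, so 4 makes it doubly augmented.

doubly augmented second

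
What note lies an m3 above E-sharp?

G#

E up a major third is G#, so the target letter is G.
From E#, a minor third is 3 semitones up: G#.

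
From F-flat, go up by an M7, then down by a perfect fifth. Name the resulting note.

Ab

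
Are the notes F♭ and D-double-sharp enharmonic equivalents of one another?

Yes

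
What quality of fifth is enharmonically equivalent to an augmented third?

An augmented third spans 5 semitones.
A fifth spanning 5 semitones is doubly diminished (the perfect fifth is 7).

doubly diminished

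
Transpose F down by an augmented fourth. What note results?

A fourth below F lands on the letter C.
An augmented fourth spans 6 semitones, so F moves to pitch class 11. On the letter C that is Cb.

Cb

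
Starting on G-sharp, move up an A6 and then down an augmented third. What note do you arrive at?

An augmented sixth up from G# is E## (letter E, 10 semitones up).
An augmented third down from E## is C# (letter C, 5 semitones down).

C#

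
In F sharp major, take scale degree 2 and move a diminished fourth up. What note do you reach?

C

Scale degree 2 of F# major is G#.
A diminished fourth (4 semitones) above G# lands on the letter C, giving C.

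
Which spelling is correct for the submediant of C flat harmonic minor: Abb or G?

Each scale degree takes a distinct letter name. Degree 6 of a scale on C must use the letter A.
Abb and G are enharmonically the same pitch, but only Abb uses the letter A, so it is the correct spelling here.

Abb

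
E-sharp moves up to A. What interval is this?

The letter names run E→A, a span of 3 letter steps, so the interval is some kind of fourth.
E# to A is 4 semitones. A perfect fourth is 5, so 4 makes it diminished.

diminished fourth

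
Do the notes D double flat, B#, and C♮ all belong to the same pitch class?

Dbb is pitch class 0; B# is pitch class 0; C is pitch class 0.
All spellings map to pitch class 0, so they are enharmonically equivalent.

Yes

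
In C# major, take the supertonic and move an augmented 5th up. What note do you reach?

A##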